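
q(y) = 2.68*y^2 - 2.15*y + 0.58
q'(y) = 5.36*y - 2.15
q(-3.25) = 35.88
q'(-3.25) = -19.57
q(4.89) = 54.15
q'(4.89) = 24.06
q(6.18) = 89.65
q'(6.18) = 30.97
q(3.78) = 30.75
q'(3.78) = 18.11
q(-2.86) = 28.65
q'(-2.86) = -17.48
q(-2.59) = 24.13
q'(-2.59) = -16.03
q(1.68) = 4.53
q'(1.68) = 6.85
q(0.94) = 0.93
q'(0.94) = 2.89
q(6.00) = 84.16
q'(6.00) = 30.01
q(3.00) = 18.25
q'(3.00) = 13.93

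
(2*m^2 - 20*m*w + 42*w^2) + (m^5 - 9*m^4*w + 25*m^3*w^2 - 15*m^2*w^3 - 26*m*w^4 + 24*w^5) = m^5 - 9*m^4*w + 25*m^3*w^2 - 15*m^2*w^3 + 2*m^2 - 26*m*w^4 - 20*m*w + 24*w^5 + 42*w^2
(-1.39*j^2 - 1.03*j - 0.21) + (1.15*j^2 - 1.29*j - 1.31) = -0.24*j^2 - 2.32*j - 1.52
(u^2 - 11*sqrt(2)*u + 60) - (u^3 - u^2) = -u^3 + 2*u^2 - 11*sqrt(2)*u + 60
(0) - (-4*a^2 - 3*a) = 4*a^2 + 3*a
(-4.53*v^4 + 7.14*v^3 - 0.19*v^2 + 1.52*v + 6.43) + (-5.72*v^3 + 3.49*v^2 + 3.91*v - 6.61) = -4.53*v^4 + 1.42*v^3 + 3.3*v^2 + 5.43*v - 0.180000000000001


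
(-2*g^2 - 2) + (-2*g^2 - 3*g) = -4*g^2 - 3*g - 2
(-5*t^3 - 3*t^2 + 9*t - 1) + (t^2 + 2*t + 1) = -5*t^3 - 2*t^2 + 11*t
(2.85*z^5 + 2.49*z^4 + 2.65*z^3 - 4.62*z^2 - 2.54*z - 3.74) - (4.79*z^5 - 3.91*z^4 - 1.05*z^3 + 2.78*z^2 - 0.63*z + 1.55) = -1.94*z^5 + 6.4*z^4 + 3.7*z^3 - 7.4*z^2 - 1.91*z - 5.29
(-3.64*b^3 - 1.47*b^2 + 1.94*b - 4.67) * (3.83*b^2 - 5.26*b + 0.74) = -13.9412*b^5 + 13.5163*b^4 + 12.4688*b^3 - 29.1783*b^2 + 25.9998*b - 3.4558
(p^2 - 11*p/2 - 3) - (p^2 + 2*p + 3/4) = -15*p/2 - 15/4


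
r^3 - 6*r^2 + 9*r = r*(r - 3)^2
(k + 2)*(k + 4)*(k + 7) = k^3 + 13*k^2 + 50*k + 56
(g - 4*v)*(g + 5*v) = g^2 + g*v - 20*v^2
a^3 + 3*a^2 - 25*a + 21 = (a - 3)*(a - 1)*(a + 7)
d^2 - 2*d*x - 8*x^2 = (d - 4*x)*(d + 2*x)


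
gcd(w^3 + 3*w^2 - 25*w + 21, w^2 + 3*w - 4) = w - 1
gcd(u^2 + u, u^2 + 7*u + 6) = u + 1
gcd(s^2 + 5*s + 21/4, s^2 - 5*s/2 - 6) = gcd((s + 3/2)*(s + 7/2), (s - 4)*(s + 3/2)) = s + 3/2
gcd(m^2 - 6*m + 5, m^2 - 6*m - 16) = 1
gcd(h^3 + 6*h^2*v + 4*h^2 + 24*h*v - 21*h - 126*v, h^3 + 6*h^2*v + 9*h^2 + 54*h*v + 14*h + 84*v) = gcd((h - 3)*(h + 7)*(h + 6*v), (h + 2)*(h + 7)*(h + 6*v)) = h^2 + 6*h*v + 7*h + 42*v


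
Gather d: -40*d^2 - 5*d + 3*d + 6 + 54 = -40*d^2 - 2*d + 60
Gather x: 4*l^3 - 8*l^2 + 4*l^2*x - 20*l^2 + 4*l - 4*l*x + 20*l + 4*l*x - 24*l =4*l^3 + 4*l^2*x - 28*l^2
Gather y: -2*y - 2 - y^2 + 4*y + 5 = -y^2 + 2*y + 3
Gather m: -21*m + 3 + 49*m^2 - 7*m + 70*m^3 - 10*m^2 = 70*m^3 + 39*m^2 - 28*m + 3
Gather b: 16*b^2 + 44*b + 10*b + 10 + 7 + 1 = 16*b^2 + 54*b + 18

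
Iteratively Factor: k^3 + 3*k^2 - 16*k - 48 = (k - 4)*(k^2 + 7*k + 12) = (k - 4)*(k + 4)*(k + 3)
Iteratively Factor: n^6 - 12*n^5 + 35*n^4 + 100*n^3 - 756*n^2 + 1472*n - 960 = (n - 3)*(n^5 - 9*n^4 + 8*n^3 + 124*n^2 - 384*n + 320) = (n - 3)*(n - 2)*(n^4 - 7*n^3 - 6*n^2 + 112*n - 160) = (n - 4)*(n - 3)*(n - 2)*(n^3 - 3*n^2 - 18*n + 40) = (n - 4)*(n - 3)*(n - 2)*(n + 4)*(n^2 - 7*n + 10) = (n - 5)*(n - 4)*(n - 3)*(n - 2)*(n + 4)*(n - 2)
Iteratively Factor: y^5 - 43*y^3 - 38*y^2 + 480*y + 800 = (y + 4)*(y^4 - 4*y^3 - 27*y^2 + 70*y + 200) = (y + 2)*(y + 4)*(y^3 - 6*y^2 - 15*y + 100) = (y + 2)*(y + 4)^2*(y^2 - 10*y + 25) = (y - 5)*(y + 2)*(y + 4)^2*(y - 5)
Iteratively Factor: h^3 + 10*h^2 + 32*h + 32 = (h + 2)*(h^2 + 8*h + 16) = (h + 2)*(h + 4)*(h + 4)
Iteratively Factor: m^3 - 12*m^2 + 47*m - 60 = (m - 5)*(m^2 - 7*m + 12) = (m - 5)*(m - 3)*(m - 4)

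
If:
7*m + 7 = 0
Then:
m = -1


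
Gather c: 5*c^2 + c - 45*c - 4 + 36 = 5*c^2 - 44*c + 32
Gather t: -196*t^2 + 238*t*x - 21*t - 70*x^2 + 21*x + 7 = -196*t^2 + t*(238*x - 21) - 70*x^2 + 21*x + 7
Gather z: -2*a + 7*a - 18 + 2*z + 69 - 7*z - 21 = 5*a - 5*z + 30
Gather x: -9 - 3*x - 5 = -3*x - 14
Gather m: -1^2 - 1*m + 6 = 5 - m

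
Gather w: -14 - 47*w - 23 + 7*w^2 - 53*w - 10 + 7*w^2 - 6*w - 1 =14*w^2 - 106*w - 48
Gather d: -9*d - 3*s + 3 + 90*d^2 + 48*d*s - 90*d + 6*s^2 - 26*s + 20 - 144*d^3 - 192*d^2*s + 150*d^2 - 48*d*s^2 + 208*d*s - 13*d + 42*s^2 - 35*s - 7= -144*d^3 + d^2*(240 - 192*s) + d*(-48*s^2 + 256*s - 112) + 48*s^2 - 64*s + 16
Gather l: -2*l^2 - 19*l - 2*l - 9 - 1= -2*l^2 - 21*l - 10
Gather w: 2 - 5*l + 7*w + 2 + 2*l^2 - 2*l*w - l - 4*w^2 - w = 2*l^2 - 6*l - 4*w^2 + w*(6 - 2*l) + 4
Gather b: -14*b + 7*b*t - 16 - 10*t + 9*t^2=b*(7*t - 14) + 9*t^2 - 10*t - 16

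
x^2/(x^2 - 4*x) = x/(x - 4)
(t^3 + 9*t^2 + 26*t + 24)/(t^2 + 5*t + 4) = (t^2 + 5*t + 6)/(t + 1)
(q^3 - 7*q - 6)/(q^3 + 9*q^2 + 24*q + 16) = (q^2 - q - 6)/(q^2 + 8*q + 16)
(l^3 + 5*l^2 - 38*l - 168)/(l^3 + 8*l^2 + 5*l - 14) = (l^2 - 2*l - 24)/(l^2 + l - 2)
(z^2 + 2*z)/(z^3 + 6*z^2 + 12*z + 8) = z/(z^2 + 4*z + 4)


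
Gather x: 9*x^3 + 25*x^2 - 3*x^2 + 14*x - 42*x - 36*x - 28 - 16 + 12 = 9*x^3 + 22*x^2 - 64*x - 32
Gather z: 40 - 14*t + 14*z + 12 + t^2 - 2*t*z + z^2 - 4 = t^2 - 14*t + z^2 + z*(14 - 2*t) + 48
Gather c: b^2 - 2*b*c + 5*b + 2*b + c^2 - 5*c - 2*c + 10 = b^2 + 7*b + c^2 + c*(-2*b - 7) + 10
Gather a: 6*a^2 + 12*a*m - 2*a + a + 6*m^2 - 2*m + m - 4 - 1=6*a^2 + a*(12*m - 1) + 6*m^2 - m - 5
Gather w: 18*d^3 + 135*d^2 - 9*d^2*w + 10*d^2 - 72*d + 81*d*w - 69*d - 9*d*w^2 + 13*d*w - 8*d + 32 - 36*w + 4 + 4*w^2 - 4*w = 18*d^3 + 145*d^2 - 149*d + w^2*(4 - 9*d) + w*(-9*d^2 + 94*d - 40) + 36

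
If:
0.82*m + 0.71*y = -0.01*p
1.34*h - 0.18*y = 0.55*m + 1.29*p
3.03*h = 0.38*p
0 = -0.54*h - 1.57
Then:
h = -2.91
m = 75.86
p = -23.18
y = -87.28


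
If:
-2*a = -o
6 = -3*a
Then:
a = -2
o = -4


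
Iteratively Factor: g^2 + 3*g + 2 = (g + 1)*(g + 2)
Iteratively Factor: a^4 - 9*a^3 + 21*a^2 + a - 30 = (a - 3)*(a^3 - 6*a^2 + 3*a + 10) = (a - 3)*(a + 1)*(a^2 - 7*a + 10) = (a - 5)*(a - 3)*(a + 1)*(a - 2)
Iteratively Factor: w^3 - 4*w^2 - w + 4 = (w - 1)*(w^2 - 3*w - 4) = (w - 1)*(w + 1)*(w - 4)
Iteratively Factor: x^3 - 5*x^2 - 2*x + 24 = (x - 4)*(x^2 - x - 6) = (x - 4)*(x + 2)*(x - 3)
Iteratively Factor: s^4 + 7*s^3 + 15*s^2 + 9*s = (s + 3)*(s^3 + 4*s^2 + 3*s) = (s + 1)*(s + 3)*(s^2 + 3*s) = (s + 1)*(s + 3)^2*(s)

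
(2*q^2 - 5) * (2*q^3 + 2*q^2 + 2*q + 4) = 4*q^5 + 4*q^4 - 6*q^3 - 2*q^2 - 10*q - 20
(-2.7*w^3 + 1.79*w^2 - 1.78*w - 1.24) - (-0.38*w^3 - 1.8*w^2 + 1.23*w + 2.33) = -2.32*w^3 + 3.59*w^2 - 3.01*w - 3.57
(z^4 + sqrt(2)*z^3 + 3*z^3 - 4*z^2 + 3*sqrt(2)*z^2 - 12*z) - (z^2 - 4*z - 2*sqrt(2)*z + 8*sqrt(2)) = z^4 + sqrt(2)*z^3 + 3*z^3 - 5*z^2 + 3*sqrt(2)*z^2 - 8*z + 2*sqrt(2)*z - 8*sqrt(2)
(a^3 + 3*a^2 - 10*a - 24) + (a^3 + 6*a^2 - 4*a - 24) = 2*a^3 + 9*a^2 - 14*a - 48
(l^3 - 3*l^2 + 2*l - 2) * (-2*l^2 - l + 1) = -2*l^5 + 5*l^4 - l^2 + 4*l - 2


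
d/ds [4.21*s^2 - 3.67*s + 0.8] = 8.42*s - 3.67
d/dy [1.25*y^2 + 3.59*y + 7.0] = 2.5*y + 3.59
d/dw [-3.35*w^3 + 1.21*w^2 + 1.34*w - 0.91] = -10.05*w^2 + 2.42*w + 1.34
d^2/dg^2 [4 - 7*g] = 0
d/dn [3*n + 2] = 3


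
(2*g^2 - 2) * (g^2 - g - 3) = 2*g^4 - 2*g^3 - 8*g^2 + 2*g + 6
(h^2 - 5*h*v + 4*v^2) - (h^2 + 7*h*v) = -12*h*v + 4*v^2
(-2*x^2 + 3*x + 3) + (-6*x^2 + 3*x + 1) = -8*x^2 + 6*x + 4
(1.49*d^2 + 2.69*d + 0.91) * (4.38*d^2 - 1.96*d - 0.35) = 6.5262*d^4 + 8.8618*d^3 - 1.8081*d^2 - 2.7251*d - 0.3185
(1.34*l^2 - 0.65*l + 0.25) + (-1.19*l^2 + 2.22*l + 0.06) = 0.15*l^2 + 1.57*l + 0.31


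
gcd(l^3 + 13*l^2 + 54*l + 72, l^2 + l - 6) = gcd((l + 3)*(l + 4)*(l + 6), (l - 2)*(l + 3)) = l + 3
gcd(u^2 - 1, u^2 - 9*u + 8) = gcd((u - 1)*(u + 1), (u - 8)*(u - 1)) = u - 1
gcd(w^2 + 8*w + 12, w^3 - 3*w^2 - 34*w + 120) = w + 6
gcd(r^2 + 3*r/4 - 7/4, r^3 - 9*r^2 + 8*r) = r - 1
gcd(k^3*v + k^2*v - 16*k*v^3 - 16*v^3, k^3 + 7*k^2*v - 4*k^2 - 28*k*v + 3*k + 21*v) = 1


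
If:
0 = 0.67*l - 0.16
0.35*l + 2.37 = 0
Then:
No Solution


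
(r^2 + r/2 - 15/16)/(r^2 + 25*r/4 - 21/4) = (r + 5/4)/(r + 7)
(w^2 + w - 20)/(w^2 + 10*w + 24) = (w^2 + w - 20)/(w^2 + 10*w + 24)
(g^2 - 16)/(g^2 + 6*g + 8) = (g - 4)/(g + 2)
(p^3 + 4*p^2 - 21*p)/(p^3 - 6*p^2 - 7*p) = (-p^2 - 4*p + 21)/(-p^2 + 6*p + 7)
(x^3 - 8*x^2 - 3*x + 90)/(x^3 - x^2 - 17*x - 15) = (x - 6)/(x + 1)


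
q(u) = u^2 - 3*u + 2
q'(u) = 2*u - 3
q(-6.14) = 58.12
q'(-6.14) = -15.28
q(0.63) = 0.51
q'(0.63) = -1.74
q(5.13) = 12.93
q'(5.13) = 7.26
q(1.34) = -0.22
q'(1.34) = -0.32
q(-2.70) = 17.39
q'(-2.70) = -8.40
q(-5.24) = 45.18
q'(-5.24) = -13.48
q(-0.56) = 3.99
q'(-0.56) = -4.12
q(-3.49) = 24.65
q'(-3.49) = -9.98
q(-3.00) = 20.00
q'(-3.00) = -9.00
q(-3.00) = 20.00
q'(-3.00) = -9.00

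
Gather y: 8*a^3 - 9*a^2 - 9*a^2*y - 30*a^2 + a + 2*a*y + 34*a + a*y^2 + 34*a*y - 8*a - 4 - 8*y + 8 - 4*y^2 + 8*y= 8*a^3 - 39*a^2 + 27*a + y^2*(a - 4) + y*(-9*a^2 + 36*a) + 4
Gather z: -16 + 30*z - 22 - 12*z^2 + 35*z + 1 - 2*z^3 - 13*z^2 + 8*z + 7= -2*z^3 - 25*z^2 + 73*z - 30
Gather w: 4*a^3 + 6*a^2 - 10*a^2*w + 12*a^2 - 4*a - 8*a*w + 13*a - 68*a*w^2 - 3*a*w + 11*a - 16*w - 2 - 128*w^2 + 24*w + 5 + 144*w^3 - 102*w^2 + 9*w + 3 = 4*a^3 + 18*a^2 + 20*a + 144*w^3 + w^2*(-68*a - 230) + w*(-10*a^2 - 11*a + 17) + 6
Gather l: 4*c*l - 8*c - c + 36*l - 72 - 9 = -9*c + l*(4*c + 36) - 81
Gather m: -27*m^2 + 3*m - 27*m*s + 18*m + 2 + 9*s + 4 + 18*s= -27*m^2 + m*(21 - 27*s) + 27*s + 6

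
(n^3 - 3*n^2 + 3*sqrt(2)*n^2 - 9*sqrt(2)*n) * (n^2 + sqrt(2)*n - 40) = n^5 - 3*n^4 + 4*sqrt(2)*n^4 - 34*n^3 - 12*sqrt(2)*n^3 - 120*sqrt(2)*n^2 + 102*n^2 + 360*sqrt(2)*n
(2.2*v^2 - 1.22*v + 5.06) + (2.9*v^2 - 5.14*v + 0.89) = 5.1*v^2 - 6.36*v + 5.95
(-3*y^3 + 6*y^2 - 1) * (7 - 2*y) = 6*y^4 - 33*y^3 + 42*y^2 + 2*y - 7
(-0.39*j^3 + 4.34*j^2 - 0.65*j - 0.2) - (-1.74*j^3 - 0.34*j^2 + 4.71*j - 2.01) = 1.35*j^3 + 4.68*j^2 - 5.36*j + 1.81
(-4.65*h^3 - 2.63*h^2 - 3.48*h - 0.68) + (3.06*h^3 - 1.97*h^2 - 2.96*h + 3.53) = -1.59*h^3 - 4.6*h^2 - 6.44*h + 2.85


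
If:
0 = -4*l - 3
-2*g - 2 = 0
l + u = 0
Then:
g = -1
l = -3/4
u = 3/4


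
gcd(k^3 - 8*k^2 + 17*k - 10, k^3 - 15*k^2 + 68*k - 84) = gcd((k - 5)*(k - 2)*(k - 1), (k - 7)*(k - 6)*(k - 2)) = k - 2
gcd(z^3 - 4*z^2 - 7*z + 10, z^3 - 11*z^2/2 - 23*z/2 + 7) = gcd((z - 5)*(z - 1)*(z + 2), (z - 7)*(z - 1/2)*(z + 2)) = z + 2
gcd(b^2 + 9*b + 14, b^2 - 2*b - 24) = 1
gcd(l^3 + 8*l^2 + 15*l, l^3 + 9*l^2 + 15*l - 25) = l + 5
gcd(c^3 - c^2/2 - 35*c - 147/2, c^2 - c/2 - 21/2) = c + 3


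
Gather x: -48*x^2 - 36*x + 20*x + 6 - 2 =-48*x^2 - 16*x + 4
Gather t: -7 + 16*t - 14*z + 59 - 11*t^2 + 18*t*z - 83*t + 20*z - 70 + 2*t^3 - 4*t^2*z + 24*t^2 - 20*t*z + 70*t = 2*t^3 + t^2*(13 - 4*z) + t*(3 - 2*z) + 6*z - 18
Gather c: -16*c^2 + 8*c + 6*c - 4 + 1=-16*c^2 + 14*c - 3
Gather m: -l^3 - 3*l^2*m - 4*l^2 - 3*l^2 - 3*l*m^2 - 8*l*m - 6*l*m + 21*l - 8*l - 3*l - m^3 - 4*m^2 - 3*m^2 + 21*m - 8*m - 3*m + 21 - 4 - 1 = -l^3 - 7*l^2 + 10*l - m^3 + m^2*(-3*l - 7) + m*(-3*l^2 - 14*l + 10) + 16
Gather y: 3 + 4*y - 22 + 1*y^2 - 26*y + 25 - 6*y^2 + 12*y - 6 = -5*y^2 - 10*y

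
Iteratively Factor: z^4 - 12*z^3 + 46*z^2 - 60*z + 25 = (z - 1)*(z^3 - 11*z^2 + 35*z - 25) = (z - 1)^2*(z^2 - 10*z + 25) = (z - 5)*(z - 1)^2*(z - 5)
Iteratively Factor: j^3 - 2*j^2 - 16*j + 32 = (j - 4)*(j^2 + 2*j - 8) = (j - 4)*(j + 4)*(j - 2)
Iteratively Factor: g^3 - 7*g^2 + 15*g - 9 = (g - 1)*(g^2 - 6*g + 9) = (g - 3)*(g - 1)*(g - 3)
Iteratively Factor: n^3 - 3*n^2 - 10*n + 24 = (n - 2)*(n^2 - n - 12) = (n - 4)*(n - 2)*(n + 3)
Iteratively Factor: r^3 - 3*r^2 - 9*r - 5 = (r + 1)*(r^2 - 4*r - 5) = (r - 5)*(r + 1)*(r + 1)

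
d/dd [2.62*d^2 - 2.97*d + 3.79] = 5.24*d - 2.97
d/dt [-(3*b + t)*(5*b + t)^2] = (-11*b - 3*t)*(5*b + t)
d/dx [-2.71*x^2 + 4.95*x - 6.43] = 4.95 - 5.42*x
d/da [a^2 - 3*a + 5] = 2*a - 3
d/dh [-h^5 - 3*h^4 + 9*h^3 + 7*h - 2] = -5*h^4 - 12*h^3 + 27*h^2 + 7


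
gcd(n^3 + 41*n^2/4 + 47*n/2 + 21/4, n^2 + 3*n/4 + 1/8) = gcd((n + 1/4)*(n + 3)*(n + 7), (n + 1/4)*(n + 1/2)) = n + 1/4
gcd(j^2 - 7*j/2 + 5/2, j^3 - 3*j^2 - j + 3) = j - 1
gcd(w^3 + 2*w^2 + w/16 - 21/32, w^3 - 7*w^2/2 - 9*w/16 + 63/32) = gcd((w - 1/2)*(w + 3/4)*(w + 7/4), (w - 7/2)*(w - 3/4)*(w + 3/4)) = w + 3/4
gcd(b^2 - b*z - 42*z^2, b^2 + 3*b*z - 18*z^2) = b + 6*z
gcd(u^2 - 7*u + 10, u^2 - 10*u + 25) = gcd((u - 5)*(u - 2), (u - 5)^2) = u - 5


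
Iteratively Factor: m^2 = (m)*(m)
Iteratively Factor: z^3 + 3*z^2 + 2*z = (z + 2)*(z^2 + z) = z*(z + 2)*(z + 1)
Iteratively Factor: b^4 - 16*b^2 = (b - 4)*(b^3 + 4*b^2) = b*(b - 4)*(b^2 + 4*b) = b*(b - 4)*(b + 4)*(b)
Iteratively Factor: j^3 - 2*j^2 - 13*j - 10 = (j + 2)*(j^2 - 4*j - 5) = (j - 5)*(j + 2)*(j + 1)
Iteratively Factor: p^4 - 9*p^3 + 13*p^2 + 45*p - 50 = (p - 5)*(p^3 - 4*p^2 - 7*p + 10) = (p - 5)*(p + 2)*(p^2 - 6*p + 5) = (p - 5)*(p - 1)*(p + 2)*(p - 5)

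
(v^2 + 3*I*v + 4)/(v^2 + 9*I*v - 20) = (v - I)/(v + 5*I)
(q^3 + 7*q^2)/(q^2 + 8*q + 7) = q^2/(q + 1)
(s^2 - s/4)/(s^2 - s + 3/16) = 4*s/(4*s - 3)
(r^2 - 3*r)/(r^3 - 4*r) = (r - 3)/(r^2 - 4)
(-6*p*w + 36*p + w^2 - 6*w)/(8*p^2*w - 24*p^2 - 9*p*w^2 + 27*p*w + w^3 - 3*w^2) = (-6*p*w + 36*p + w^2 - 6*w)/(8*p^2*w - 24*p^2 - 9*p*w^2 + 27*p*w + w^3 - 3*w^2)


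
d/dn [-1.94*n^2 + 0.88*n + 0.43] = 0.88 - 3.88*n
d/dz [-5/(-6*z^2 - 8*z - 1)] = 20*(-3*z - 2)/(6*z^2 + 8*z + 1)^2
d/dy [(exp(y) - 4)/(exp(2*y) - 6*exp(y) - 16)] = (-2*(exp(y) - 4)*(exp(y) - 3) + exp(2*y) - 6*exp(y) - 16)*exp(y)/(-exp(2*y) + 6*exp(y) + 16)^2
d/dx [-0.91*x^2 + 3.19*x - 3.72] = 3.19 - 1.82*x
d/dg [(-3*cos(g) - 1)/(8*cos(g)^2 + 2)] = -(4*sin(2*g) + 3*sin(3*g))/(2*(2*cos(2*g) + 3)^2)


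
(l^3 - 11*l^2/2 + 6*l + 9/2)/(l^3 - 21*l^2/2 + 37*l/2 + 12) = (l - 3)/(l - 8)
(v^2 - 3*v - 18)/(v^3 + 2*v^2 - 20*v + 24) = (v^2 - 3*v - 18)/(v^3 + 2*v^2 - 20*v + 24)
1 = 1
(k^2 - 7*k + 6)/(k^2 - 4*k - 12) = (k - 1)/(k + 2)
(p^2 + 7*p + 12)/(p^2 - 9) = (p + 4)/(p - 3)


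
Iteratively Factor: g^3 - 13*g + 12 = (g + 4)*(g^2 - 4*g + 3) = (g - 3)*(g + 4)*(g - 1)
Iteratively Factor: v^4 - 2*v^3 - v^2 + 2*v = (v - 1)*(v^3 - v^2 - 2*v) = (v - 2)*(v - 1)*(v^2 + v) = (v - 2)*(v - 1)*(v + 1)*(v)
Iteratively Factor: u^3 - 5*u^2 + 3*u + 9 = (u - 3)*(u^2 - 2*u - 3) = (u - 3)*(u + 1)*(u - 3)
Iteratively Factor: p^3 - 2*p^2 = (p)*(p^2 - 2*p) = p*(p - 2)*(p)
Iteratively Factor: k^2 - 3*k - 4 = (k + 1)*(k - 4)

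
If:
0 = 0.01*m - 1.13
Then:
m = 113.00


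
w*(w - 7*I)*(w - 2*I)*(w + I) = w^4 - 8*I*w^3 - 5*w^2 - 14*I*w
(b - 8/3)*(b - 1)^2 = b^3 - 14*b^2/3 + 19*b/3 - 8/3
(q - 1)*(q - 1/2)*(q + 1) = q^3 - q^2/2 - q + 1/2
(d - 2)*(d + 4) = d^2 + 2*d - 8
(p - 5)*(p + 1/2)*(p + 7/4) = p^3 - 11*p^2/4 - 83*p/8 - 35/8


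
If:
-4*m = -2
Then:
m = 1/2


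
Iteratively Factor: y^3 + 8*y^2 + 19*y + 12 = (y + 1)*(y^2 + 7*y + 12) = (y + 1)*(y + 4)*(y + 3)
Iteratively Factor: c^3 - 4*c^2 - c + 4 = (c + 1)*(c^2 - 5*c + 4) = (c - 1)*(c + 1)*(c - 4)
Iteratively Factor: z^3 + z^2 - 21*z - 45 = (z + 3)*(z^2 - 2*z - 15) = (z + 3)^2*(z - 5)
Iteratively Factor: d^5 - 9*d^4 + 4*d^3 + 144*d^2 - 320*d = (d + 4)*(d^4 - 13*d^3 + 56*d^2 - 80*d) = (d - 4)*(d + 4)*(d^3 - 9*d^2 + 20*d) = (d - 5)*(d - 4)*(d + 4)*(d^2 - 4*d) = (d - 5)*(d - 4)^2*(d + 4)*(d)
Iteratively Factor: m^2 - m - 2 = (m - 2)*(m + 1)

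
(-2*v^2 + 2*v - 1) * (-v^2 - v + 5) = 2*v^4 - 11*v^2 + 11*v - 5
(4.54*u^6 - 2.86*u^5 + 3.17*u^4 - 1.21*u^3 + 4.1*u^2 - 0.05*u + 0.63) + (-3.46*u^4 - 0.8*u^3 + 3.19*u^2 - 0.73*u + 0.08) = 4.54*u^6 - 2.86*u^5 - 0.29*u^4 - 2.01*u^3 + 7.29*u^2 - 0.78*u + 0.71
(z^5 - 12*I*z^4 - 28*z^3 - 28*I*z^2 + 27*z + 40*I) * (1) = z^5 - 12*I*z^4 - 28*z^3 - 28*I*z^2 + 27*z + 40*I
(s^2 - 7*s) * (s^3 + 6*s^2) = s^5 - s^4 - 42*s^3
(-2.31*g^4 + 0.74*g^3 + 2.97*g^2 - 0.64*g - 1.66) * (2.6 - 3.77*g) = 8.7087*g^5 - 8.7958*g^4 - 9.2729*g^3 + 10.1348*g^2 + 4.5942*g - 4.316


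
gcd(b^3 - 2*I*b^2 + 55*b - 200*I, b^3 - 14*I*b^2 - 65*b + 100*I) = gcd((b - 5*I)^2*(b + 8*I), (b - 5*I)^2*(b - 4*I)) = b^2 - 10*I*b - 25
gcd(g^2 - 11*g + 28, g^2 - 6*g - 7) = g - 7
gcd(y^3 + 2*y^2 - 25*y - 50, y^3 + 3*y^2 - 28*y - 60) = y^2 - 3*y - 10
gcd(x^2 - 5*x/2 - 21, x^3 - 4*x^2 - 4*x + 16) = 1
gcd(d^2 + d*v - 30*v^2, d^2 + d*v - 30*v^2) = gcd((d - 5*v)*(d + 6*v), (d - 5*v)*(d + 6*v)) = -d^2 - d*v + 30*v^2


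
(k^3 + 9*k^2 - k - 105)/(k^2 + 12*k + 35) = k - 3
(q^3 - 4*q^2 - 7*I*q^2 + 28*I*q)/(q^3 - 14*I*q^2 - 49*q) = (q - 4)/(q - 7*I)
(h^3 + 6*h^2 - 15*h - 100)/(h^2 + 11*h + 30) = (h^2 + h - 20)/(h + 6)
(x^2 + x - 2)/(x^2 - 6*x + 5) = (x + 2)/(x - 5)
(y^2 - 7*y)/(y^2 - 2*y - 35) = y/(y + 5)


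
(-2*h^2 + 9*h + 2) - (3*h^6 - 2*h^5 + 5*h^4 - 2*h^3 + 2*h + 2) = -3*h^6 + 2*h^5 - 5*h^4 + 2*h^3 - 2*h^2 + 7*h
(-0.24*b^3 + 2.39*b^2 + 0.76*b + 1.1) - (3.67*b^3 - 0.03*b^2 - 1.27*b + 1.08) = -3.91*b^3 + 2.42*b^2 + 2.03*b + 0.02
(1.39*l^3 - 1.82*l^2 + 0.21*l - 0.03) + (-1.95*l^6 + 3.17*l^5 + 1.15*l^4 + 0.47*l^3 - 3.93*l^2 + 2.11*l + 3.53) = -1.95*l^6 + 3.17*l^5 + 1.15*l^4 + 1.86*l^3 - 5.75*l^2 + 2.32*l + 3.5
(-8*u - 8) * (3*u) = -24*u^2 - 24*u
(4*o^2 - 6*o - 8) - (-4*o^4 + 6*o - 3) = 4*o^4 + 4*o^2 - 12*o - 5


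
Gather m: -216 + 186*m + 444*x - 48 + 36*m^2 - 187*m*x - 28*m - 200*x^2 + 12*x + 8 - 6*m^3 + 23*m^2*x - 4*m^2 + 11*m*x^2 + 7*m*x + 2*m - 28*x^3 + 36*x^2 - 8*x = -6*m^3 + m^2*(23*x + 32) + m*(11*x^2 - 180*x + 160) - 28*x^3 - 164*x^2 + 448*x - 256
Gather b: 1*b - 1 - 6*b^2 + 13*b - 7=-6*b^2 + 14*b - 8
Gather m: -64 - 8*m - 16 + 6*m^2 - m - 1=6*m^2 - 9*m - 81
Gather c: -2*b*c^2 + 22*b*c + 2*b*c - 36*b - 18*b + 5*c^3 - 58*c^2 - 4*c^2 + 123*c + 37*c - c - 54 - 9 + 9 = -54*b + 5*c^3 + c^2*(-2*b - 62) + c*(24*b + 159) - 54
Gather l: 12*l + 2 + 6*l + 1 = 18*l + 3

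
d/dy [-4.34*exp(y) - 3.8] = -4.34*exp(y)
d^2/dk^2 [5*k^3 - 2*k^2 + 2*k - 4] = 30*k - 4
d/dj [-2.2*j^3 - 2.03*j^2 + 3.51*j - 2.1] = -6.6*j^2 - 4.06*j + 3.51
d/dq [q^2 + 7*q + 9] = 2*q + 7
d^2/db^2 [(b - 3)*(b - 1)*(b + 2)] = 6*b - 4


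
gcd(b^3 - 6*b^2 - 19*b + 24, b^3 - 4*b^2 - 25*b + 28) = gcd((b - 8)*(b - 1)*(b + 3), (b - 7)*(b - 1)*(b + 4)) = b - 1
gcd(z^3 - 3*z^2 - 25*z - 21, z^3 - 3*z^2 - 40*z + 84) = z - 7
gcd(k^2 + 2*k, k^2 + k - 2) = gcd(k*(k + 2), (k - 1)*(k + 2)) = k + 2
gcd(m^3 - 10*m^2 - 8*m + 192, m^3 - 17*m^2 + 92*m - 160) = m - 8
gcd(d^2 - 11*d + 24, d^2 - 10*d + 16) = d - 8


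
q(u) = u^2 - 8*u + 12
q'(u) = 2*u - 8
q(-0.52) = 16.43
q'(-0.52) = -9.04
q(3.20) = -3.36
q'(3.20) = -1.60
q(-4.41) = 66.73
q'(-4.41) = -16.82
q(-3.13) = 46.84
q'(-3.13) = -14.26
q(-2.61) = 39.69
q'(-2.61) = -13.22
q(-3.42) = 51.06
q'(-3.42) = -14.84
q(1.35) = 3.02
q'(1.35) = -5.30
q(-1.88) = 30.57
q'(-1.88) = -11.76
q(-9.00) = 165.00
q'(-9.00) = -26.00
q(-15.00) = 357.00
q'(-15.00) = -38.00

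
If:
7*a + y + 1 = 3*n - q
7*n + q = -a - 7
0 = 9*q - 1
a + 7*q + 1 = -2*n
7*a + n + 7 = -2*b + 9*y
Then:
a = 16/45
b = -3133/90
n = -16/15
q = 1/9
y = -34/5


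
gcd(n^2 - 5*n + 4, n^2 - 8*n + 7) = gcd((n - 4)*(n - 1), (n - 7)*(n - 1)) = n - 1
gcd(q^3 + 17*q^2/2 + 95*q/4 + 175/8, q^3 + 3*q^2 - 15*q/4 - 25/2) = q^2 + 5*q + 25/4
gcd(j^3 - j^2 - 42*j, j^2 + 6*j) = j^2 + 6*j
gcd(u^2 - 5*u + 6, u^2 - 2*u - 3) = u - 3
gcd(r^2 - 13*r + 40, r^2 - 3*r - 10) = r - 5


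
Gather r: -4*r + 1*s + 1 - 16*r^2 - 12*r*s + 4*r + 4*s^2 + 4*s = -16*r^2 - 12*r*s + 4*s^2 + 5*s + 1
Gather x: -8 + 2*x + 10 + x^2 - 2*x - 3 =x^2 - 1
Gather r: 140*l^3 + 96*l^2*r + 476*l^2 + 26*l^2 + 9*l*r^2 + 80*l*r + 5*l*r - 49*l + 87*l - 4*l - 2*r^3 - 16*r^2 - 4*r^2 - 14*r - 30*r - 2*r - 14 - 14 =140*l^3 + 502*l^2 + 34*l - 2*r^3 + r^2*(9*l - 20) + r*(96*l^2 + 85*l - 46) - 28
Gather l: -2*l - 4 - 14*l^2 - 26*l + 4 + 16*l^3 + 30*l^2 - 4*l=16*l^3 + 16*l^2 - 32*l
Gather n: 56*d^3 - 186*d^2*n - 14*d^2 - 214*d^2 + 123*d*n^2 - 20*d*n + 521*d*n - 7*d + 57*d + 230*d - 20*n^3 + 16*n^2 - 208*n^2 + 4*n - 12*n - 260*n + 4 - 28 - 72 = 56*d^3 - 228*d^2 + 280*d - 20*n^3 + n^2*(123*d - 192) + n*(-186*d^2 + 501*d - 268) - 96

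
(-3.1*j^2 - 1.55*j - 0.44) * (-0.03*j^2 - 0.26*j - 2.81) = 0.093*j^4 + 0.8525*j^3 + 9.1272*j^2 + 4.4699*j + 1.2364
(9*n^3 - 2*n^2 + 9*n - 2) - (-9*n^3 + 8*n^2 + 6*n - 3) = 18*n^3 - 10*n^2 + 3*n + 1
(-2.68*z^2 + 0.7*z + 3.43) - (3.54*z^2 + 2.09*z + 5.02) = -6.22*z^2 - 1.39*z - 1.59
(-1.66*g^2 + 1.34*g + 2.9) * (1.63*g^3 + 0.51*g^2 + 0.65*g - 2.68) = -2.7058*g^5 + 1.3376*g^4 + 4.3314*g^3 + 6.7988*g^2 - 1.7062*g - 7.772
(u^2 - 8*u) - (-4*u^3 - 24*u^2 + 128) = 4*u^3 + 25*u^2 - 8*u - 128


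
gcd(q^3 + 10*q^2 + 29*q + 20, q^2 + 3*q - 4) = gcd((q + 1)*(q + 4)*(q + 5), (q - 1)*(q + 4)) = q + 4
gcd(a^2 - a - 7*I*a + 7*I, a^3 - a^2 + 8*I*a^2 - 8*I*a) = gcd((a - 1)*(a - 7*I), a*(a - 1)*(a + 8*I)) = a - 1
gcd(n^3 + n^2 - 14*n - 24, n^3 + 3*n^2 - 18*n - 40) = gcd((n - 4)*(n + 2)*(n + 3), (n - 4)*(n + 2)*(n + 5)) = n^2 - 2*n - 8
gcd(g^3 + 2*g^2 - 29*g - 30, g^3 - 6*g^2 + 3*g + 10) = g^2 - 4*g - 5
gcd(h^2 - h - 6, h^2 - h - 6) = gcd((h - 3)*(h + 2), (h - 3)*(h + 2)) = h^2 - h - 6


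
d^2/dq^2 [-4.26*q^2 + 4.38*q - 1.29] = -8.52000000000000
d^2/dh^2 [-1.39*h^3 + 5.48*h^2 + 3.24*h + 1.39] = 10.96 - 8.34*h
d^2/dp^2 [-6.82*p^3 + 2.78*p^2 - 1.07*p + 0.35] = 5.56 - 40.92*p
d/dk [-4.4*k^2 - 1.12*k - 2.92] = -8.8*k - 1.12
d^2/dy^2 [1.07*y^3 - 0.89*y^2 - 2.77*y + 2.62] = 6.42*y - 1.78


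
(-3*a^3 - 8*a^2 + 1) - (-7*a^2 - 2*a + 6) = -3*a^3 - a^2 + 2*a - 5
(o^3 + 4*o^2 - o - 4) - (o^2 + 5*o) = o^3 + 3*o^2 - 6*o - 4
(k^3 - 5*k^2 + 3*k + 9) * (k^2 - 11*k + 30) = k^5 - 16*k^4 + 88*k^3 - 174*k^2 - 9*k + 270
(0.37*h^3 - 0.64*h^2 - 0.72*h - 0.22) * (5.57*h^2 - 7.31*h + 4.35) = 2.0609*h^5 - 6.2695*h^4 + 2.2775*h^3 + 1.2538*h^2 - 1.5238*h - 0.957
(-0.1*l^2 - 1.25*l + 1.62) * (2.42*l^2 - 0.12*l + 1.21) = -0.242*l^4 - 3.013*l^3 + 3.9494*l^2 - 1.7069*l + 1.9602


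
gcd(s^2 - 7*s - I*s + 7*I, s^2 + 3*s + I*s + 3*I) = 1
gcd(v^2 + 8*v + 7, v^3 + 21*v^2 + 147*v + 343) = v + 7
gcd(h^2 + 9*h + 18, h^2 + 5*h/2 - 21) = h + 6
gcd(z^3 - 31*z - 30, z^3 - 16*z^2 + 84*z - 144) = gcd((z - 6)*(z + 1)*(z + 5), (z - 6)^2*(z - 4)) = z - 6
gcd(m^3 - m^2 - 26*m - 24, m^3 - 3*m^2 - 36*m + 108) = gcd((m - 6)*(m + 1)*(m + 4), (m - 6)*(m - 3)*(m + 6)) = m - 6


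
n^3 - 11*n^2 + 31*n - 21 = (n - 7)*(n - 3)*(n - 1)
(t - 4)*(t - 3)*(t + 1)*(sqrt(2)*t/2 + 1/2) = sqrt(2)*t^4/2 - 3*sqrt(2)*t^3 + t^3/2 - 3*t^2 + 5*sqrt(2)*t^2/2 + 5*t/2 + 6*sqrt(2)*t + 6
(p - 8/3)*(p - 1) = p^2 - 11*p/3 + 8/3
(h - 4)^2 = h^2 - 8*h + 16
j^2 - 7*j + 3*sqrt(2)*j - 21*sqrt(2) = (j - 7)*(j + 3*sqrt(2))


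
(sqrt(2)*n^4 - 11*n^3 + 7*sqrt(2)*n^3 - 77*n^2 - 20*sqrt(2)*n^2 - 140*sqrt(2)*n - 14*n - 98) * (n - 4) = sqrt(2)*n^5 - 11*n^4 + 3*sqrt(2)*n^4 - 48*sqrt(2)*n^3 - 33*n^3 - 60*sqrt(2)*n^2 + 294*n^2 - 42*n + 560*sqrt(2)*n + 392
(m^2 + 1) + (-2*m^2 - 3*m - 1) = -m^2 - 3*m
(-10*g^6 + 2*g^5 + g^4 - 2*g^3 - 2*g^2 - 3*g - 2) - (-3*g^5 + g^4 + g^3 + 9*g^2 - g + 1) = -10*g^6 + 5*g^5 - 3*g^3 - 11*g^2 - 2*g - 3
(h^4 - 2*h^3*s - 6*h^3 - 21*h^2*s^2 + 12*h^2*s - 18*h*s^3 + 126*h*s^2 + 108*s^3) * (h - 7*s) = h^5 - 9*h^4*s - 6*h^4 - 7*h^3*s^2 + 54*h^3*s + 129*h^2*s^3 + 42*h^2*s^2 + 126*h*s^4 - 774*h*s^3 - 756*s^4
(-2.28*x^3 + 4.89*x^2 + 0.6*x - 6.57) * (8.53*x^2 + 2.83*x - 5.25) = -19.4484*x^5 + 35.2593*x^4 + 30.9267*x^3 - 80.0166*x^2 - 21.7431*x + 34.4925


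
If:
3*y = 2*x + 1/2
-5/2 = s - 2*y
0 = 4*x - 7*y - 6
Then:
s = -33/2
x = -43/4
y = -7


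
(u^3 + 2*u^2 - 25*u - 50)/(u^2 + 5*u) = u - 3 - 10/u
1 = 1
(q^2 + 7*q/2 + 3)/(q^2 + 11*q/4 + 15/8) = 4*(q + 2)/(4*q + 5)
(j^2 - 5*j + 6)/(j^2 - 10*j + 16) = (j - 3)/(j - 8)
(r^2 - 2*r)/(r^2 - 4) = r/(r + 2)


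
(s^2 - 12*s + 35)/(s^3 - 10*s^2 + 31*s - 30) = (s - 7)/(s^2 - 5*s + 6)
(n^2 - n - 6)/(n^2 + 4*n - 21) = (n + 2)/(n + 7)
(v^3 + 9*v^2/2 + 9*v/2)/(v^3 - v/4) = 2*(2*v^2 + 9*v + 9)/(4*v^2 - 1)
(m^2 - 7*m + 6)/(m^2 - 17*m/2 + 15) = 2*(m - 1)/(2*m - 5)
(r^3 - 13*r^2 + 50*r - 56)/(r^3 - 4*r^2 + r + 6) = (r^2 - 11*r + 28)/(r^2 - 2*r - 3)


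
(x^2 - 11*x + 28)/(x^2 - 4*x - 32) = (-x^2 + 11*x - 28)/(-x^2 + 4*x + 32)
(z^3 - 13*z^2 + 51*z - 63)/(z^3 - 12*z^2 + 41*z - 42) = (z - 3)/(z - 2)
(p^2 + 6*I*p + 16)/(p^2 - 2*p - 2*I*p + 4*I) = (p + 8*I)/(p - 2)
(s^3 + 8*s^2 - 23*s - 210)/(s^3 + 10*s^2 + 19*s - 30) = (s^2 + 2*s - 35)/(s^2 + 4*s - 5)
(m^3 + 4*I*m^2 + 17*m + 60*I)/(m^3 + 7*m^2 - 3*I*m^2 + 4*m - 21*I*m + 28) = (m^2 + 8*I*m - 15)/(m^2 + m*(7 + I) + 7*I)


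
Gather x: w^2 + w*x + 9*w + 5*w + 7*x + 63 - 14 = w^2 + 14*w + x*(w + 7) + 49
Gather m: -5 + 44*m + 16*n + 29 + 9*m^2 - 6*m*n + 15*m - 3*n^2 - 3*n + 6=9*m^2 + m*(59 - 6*n) - 3*n^2 + 13*n + 30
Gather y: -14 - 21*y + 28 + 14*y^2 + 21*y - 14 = 14*y^2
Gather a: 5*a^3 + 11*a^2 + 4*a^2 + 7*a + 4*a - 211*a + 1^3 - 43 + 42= 5*a^3 + 15*a^2 - 200*a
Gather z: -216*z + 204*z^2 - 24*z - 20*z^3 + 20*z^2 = -20*z^3 + 224*z^2 - 240*z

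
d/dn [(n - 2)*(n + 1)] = 2*n - 1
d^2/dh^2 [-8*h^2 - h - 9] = -16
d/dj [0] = 0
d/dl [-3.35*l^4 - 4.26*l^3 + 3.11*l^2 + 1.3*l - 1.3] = -13.4*l^3 - 12.78*l^2 + 6.22*l + 1.3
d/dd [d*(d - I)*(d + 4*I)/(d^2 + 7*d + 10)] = (d^4 + 14*d^3 + d^2*(26 + 21*I) + 60*I*d + 40)/(d^4 + 14*d^3 + 69*d^2 + 140*d + 100)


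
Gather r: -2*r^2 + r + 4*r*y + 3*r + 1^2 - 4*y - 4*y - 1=-2*r^2 + r*(4*y + 4) - 8*y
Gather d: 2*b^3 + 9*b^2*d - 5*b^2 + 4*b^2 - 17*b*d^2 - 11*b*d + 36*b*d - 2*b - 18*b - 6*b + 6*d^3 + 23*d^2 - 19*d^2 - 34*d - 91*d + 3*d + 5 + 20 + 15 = 2*b^3 - b^2 - 26*b + 6*d^3 + d^2*(4 - 17*b) + d*(9*b^2 + 25*b - 122) + 40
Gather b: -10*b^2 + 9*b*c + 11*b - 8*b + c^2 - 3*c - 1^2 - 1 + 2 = -10*b^2 + b*(9*c + 3) + c^2 - 3*c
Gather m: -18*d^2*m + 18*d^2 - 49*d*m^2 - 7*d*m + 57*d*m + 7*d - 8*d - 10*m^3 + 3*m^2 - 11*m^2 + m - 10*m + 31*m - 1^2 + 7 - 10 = 18*d^2 - d - 10*m^3 + m^2*(-49*d - 8) + m*(-18*d^2 + 50*d + 22) - 4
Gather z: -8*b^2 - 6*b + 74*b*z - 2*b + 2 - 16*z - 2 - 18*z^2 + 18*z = -8*b^2 - 8*b - 18*z^2 + z*(74*b + 2)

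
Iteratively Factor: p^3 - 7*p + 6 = (p - 1)*(p^2 + p - 6) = (p - 2)*(p - 1)*(p + 3)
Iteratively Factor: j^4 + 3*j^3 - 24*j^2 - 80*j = (j + 4)*(j^3 - j^2 - 20*j) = (j - 5)*(j + 4)*(j^2 + 4*j) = j*(j - 5)*(j + 4)*(j + 4)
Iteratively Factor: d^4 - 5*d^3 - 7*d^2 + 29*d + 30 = (d + 1)*(d^3 - 6*d^2 - d + 30) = (d - 3)*(d + 1)*(d^2 - 3*d - 10) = (d - 5)*(d - 3)*(d + 1)*(d + 2)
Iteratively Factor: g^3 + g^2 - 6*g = (g + 3)*(g^2 - 2*g) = g*(g + 3)*(g - 2)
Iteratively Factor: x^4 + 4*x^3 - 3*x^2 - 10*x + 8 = (x - 1)*(x^3 + 5*x^2 + 2*x - 8) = (x - 1)*(x + 4)*(x^2 + x - 2) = (x - 1)^2*(x + 4)*(x + 2)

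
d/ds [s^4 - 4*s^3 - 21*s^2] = 2*s*(2*s^2 - 6*s - 21)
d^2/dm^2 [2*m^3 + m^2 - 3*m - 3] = 12*m + 2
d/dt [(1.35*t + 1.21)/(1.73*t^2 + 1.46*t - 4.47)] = (2.3355*t^2 + 1.971*t - (1.35*t + 1.21)*(3.46*t + 1.46) - 6.0345)/(1.73*t^2 + 1.46*t - 4.47)^2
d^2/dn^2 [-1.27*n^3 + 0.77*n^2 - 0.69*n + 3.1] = 1.54 - 7.62*n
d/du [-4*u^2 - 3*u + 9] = -8*u - 3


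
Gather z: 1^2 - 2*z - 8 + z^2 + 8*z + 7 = z^2 + 6*z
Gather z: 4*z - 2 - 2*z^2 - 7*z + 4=-2*z^2 - 3*z + 2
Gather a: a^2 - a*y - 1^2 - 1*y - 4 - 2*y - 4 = a^2 - a*y - 3*y - 9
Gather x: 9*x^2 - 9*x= 9*x^2 - 9*x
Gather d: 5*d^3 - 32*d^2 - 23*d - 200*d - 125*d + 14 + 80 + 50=5*d^3 - 32*d^2 - 348*d + 144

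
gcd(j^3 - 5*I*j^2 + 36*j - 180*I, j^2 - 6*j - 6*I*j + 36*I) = j - 6*I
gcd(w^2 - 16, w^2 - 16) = w^2 - 16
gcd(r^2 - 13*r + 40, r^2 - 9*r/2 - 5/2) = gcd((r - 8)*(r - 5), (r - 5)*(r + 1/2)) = r - 5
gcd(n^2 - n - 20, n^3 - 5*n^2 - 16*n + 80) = n^2 - n - 20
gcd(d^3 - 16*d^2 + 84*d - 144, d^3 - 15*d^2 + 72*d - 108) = d^2 - 12*d + 36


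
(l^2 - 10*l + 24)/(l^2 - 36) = (l - 4)/(l + 6)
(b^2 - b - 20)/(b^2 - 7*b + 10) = (b + 4)/(b - 2)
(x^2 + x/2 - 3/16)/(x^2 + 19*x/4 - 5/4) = (x + 3/4)/(x + 5)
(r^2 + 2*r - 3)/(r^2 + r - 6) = (r - 1)/(r - 2)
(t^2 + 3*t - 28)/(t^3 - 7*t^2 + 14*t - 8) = (t + 7)/(t^2 - 3*t + 2)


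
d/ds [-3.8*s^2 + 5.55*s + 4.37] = 5.55 - 7.6*s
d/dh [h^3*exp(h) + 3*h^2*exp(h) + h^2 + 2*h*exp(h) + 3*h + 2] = h^3*exp(h) + 6*h^2*exp(h) + 8*h*exp(h) + 2*h + 2*exp(h) + 3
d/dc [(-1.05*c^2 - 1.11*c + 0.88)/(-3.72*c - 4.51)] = (3.906*c^2 + 9.471*c + 8.2797)/(13.8384*c^2 + 33.5544*c + 20.3401)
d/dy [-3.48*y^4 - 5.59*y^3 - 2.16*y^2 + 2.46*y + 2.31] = -13.92*y^3 - 16.77*y^2 - 4.32*y + 2.46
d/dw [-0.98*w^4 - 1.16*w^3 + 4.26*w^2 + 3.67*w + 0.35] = -3.92*w^3 - 3.48*w^2 + 8.52*w + 3.67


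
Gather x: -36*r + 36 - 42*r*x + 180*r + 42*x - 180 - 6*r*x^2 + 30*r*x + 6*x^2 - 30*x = 144*r + x^2*(6 - 6*r) + x*(12 - 12*r) - 144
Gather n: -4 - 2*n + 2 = -2*n - 2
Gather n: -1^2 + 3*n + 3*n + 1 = 6*n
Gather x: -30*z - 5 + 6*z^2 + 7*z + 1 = 6*z^2 - 23*z - 4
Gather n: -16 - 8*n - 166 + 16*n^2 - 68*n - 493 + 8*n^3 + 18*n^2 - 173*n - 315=8*n^3 + 34*n^2 - 249*n - 990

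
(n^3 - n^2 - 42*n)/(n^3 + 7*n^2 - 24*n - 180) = n*(n - 7)/(n^2 + n - 30)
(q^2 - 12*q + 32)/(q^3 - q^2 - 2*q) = (-q^2 + 12*q - 32)/(q*(-q^2 + q + 2))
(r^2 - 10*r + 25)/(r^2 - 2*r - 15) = (r - 5)/(r + 3)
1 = 1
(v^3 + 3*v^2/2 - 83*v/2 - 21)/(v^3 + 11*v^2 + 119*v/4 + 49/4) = 2*(v - 6)/(2*v + 7)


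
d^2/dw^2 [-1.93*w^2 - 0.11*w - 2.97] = -3.86000000000000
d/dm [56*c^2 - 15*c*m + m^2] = -15*c + 2*m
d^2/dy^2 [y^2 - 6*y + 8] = 2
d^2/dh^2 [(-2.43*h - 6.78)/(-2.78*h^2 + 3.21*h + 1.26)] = ((-40.5324*h - 22.0962)*(-2.78*h^2 + 3.21*h + 1.26) - (2.43*h + 6.78)*(5.56*h - 3.21)*(11.12*h - 6.42))/(-2.78*h^2 + 3.21*h + 1.26)^3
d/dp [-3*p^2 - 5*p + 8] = -6*p - 5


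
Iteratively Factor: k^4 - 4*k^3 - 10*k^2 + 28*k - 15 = (k - 1)*(k^3 - 3*k^2 - 13*k + 15) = (k - 1)*(k + 3)*(k^2 - 6*k + 5) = (k - 5)*(k - 1)*(k + 3)*(k - 1)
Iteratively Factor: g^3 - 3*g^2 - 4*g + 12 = (g - 2)*(g^2 - g - 6) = (g - 3)*(g - 2)*(g + 2)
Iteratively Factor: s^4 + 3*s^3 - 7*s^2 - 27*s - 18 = (s - 3)*(s^3 + 6*s^2 + 11*s + 6) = (s - 3)*(s + 1)*(s^2 + 5*s + 6) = (s - 3)*(s + 1)*(s + 2)*(s + 3)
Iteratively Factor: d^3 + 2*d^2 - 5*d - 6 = (d + 3)*(d^2 - d - 2) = (d - 2)*(d + 3)*(d + 1)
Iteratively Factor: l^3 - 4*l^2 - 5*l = (l + 1)*(l^2 - 5*l) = l*(l + 1)*(l - 5)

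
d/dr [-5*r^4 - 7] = -20*r^3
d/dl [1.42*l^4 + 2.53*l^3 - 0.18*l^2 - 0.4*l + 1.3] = 5.68*l^3 + 7.59*l^2 - 0.36*l - 0.4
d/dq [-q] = -1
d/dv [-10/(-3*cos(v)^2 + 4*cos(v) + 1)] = 20*(3*cos(v) - 2)*sin(v)/(-3*cos(v)^2 + 4*cos(v) + 1)^2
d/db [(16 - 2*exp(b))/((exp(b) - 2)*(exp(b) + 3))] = 2*(exp(2*b) - 16*exp(b) - 2)*exp(b)/(exp(4*b) + 2*exp(3*b) - 11*exp(2*b) - 12*exp(b) + 36)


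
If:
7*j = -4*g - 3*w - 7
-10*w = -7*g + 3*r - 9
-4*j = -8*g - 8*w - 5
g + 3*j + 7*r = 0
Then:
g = -8325/8504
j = -1037/2126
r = 2967/8504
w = 117/1063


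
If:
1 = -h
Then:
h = -1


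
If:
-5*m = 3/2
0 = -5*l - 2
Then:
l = -2/5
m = -3/10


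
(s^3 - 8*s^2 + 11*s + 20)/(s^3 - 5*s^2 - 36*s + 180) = (s^2 - 3*s - 4)/(s^2 - 36)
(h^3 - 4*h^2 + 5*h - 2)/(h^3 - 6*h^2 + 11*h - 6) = (h - 1)/(h - 3)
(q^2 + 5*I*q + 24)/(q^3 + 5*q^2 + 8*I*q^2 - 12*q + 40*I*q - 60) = (q^2 + 5*I*q + 24)/(q^3 + q^2*(5 + 8*I) + q*(-12 + 40*I) - 60)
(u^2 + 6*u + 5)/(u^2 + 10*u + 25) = (u + 1)/(u + 5)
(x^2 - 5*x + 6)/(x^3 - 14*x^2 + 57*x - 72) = (x - 2)/(x^2 - 11*x + 24)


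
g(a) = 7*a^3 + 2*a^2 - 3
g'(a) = 21*a^2 + 4*a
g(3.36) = 285.11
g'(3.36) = 250.52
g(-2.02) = -52.54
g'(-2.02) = 77.61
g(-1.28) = -14.40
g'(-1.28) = 29.29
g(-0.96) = -7.35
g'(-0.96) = 15.51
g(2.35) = 98.89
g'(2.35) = 125.37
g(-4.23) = -497.02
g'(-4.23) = 358.83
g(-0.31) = -3.02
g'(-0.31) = 0.78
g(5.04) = 943.97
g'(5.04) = 553.59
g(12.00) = 12381.00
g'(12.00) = 3072.00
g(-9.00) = -4944.00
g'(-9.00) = 1665.00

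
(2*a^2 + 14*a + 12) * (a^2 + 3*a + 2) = 2*a^4 + 20*a^3 + 58*a^2 + 64*a + 24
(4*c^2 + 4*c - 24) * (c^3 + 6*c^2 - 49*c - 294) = 4*c^5 + 28*c^4 - 196*c^3 - 1516*c^2 + 7056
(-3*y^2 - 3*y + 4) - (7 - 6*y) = -3*y^2 + 3*y - 3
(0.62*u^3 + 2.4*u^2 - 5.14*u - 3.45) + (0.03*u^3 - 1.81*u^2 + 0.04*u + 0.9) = 0.65*u^3 + 0.59*u^2 - 5.1*u - 2.55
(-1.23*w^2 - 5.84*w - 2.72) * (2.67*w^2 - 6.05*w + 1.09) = -3.2841*w^4 - 8.1513*w^3 + 26.7289*w^2 + 10.0904*w - 2.9648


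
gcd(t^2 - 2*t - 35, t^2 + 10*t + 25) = t + 5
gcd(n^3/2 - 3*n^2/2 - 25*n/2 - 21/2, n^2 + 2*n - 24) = 1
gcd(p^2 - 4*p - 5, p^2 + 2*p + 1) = p + 1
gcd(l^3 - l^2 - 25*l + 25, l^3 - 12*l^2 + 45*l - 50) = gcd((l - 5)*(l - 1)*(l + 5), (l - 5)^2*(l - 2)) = l - 5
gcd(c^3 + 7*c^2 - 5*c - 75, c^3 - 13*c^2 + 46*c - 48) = c - 3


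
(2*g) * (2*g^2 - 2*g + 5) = 4*g^3 - 4*g^2 + 10*g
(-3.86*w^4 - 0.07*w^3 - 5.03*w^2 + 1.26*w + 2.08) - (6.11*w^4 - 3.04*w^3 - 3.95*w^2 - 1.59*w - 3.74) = -9.97*w^4 + 2.97*w^3 - 1.08*w^2 + 2.85*w + 5.82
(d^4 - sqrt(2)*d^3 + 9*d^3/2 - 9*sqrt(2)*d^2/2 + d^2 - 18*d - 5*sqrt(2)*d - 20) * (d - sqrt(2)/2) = d^5 - 3*sqrt(2)*d^4/2 + 9*d^4/2 - 27*sqrt(2)*d^3/4 + 2*d^3 - 27*d^2/2 - 11*sqrt(2)*d^2/2 - 15*d + 9*sqrt(2)*d + 10*sqrt(2)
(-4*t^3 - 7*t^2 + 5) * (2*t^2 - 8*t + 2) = -8*t^5 + 18*t^4 + 48*t^3 - 4*t^2 - 40*t + 10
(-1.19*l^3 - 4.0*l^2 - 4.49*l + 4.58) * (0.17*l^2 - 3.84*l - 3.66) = -0.2023*l^5 + 3.8896*l^4 + 18.9521*l^3 + 32.6602*l^2 - 1.1538*l - 16.7628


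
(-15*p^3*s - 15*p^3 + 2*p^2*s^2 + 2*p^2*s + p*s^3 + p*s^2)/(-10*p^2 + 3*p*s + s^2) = p*(3*p*s + 3*p - s^2 - s)/(2*p - s)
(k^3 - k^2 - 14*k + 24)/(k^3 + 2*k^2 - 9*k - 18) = (k^2 + 2*k - 8)/(k^2 + 5*k + 6)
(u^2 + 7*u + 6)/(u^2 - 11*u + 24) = (u^2 + 7*u + 6)/(u^2 - 11*u + 24)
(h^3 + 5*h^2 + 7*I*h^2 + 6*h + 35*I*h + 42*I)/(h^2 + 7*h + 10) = (h^2 + h*(3 + 7*I) + 21*I)/(h + 5)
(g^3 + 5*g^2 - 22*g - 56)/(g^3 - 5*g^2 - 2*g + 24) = (g + 7)/(g - 3)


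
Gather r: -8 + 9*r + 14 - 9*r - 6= 0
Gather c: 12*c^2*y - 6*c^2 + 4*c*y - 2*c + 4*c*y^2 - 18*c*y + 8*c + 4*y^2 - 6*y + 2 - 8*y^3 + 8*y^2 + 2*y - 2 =c^2*(12*y - 6) + c*(4*y^2 - 14*y + 6) - 8*y^3 + 12*y^2 - 4*y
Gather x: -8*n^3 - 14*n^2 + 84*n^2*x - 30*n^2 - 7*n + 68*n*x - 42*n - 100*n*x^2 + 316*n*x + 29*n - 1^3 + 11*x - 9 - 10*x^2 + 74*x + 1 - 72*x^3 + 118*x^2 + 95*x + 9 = -8*n^3 - 44*n^2 - 20*n - 72*x^3 + x^2*(108 - 100*n) + x*(84*n^2 + 384*n + 180)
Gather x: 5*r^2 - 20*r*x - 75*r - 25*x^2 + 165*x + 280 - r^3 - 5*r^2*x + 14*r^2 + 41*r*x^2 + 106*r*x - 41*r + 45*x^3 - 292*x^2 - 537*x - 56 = -r^3 + 19*r^2 - 116*r + 45*x^3 + x^2*(41*r - 317) + x*(-5*r^2 + 86*r - 372) + 224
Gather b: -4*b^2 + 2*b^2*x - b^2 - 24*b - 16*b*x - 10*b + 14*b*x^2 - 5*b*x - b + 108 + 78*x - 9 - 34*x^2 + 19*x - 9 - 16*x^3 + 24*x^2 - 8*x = b^2*(2*x - 5) + b*(14*x^2 - 21*x - 35) - 16*x^3 - 10*x^2 + 89*x + 90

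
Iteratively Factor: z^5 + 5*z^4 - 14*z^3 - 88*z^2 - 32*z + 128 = (z + 2)*(z^4 + 3*z^3 - 20*z^2 - 48*z + 64) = (z - 4)*(z + 2)*(z^3 + 7*z^2 + 8*z - 16) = (z - 4)*(z + 2)*(z + 4)*(z^2 + 3*z - 4) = (z - 4)*(z + 2)*(z + 4)^2*(z - 1)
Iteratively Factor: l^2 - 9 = (l + 3)*(l - 3)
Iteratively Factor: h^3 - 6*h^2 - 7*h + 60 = (h + 3)*(h^2 - 9*h + 20) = (h - 4)*(h + 3)*(h - 5)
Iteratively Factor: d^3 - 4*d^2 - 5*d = (d)*(d^2 - 4*d - 5) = d*(d + 1)*(d - 5)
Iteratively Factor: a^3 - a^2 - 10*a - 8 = (a + 2)*(a^2 - 3*a - 4) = (a - 4)*(a + 2)*(a + 1)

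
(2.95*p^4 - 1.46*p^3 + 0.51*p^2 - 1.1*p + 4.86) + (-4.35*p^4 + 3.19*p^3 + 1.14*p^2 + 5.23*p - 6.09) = -1.4*p^4 + 1.73*p^3 + 1.65*p^2 + 4.13*p - 1.23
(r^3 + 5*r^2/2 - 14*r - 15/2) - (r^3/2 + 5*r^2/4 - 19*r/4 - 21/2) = r^3/2 + 5*r^2/4 - 37*r/4 + 3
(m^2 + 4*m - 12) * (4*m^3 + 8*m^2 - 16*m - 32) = 4*m^5 + 24*m^4 - 32*m^3 - 192*m^2 + 64*m + 384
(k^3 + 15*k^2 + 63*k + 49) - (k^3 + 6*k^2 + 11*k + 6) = 9*k^2 + 52*k + 43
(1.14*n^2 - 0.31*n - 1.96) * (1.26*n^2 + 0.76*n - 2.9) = 1.4364*n^4 + 0.4758*n^3 - 6.0112*n^2 - 0.5906*n + 5.684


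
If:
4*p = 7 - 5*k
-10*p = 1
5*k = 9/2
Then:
No Solution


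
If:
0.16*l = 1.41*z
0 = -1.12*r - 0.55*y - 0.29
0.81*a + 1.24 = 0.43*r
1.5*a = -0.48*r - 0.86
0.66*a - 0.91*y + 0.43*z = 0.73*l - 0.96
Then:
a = -0.93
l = 4.27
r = 1.13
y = -2.82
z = 0.48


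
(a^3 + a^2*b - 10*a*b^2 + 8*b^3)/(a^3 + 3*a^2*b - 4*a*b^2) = (a - 2*b)/a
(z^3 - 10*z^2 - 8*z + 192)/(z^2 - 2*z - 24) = z - 8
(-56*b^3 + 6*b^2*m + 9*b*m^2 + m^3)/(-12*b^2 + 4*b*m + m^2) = (28*b^2 + 11*b*m + m^2)/(6*b + m)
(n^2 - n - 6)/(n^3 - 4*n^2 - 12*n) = (n - 3)/(n*(n - 6))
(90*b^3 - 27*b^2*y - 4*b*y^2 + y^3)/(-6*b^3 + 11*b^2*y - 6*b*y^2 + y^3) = (-30*b^2 - b*y + y^2)/(2*b^2 - 3*b*y + y^2)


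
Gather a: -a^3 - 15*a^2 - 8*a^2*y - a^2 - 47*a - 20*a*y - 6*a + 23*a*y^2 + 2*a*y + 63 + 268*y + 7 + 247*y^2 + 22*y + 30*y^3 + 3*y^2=-a^3 + a^2*(-8*y - 16) + a*(23*y^2 - 18*y - 53) + 30*y^3 + 250*y^2 + 290*y + 70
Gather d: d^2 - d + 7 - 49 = d^2 - d - 42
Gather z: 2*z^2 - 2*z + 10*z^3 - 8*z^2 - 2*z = 10*z^3 - 6*z^2 - 4*z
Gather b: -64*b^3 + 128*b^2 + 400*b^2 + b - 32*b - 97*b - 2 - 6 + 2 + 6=-64*b^3 + 528*b^2 - 128*b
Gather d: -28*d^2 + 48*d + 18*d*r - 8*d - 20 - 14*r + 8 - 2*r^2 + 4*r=-28*d^2 + d*(18*r + 40) - 2*r^2 - 10*r - 12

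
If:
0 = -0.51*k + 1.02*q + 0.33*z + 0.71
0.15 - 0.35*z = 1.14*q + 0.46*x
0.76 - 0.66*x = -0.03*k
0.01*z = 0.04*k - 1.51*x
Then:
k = -4.43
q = 49.23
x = 0.95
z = -161.18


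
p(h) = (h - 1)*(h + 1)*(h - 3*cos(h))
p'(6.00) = 43.10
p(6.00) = 109.18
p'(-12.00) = 721.95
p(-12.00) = -2078.01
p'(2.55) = 40.41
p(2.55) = 27.73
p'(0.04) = -1.35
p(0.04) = 2.95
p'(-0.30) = 1.80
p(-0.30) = 2.88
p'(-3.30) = 16.80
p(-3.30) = -3.34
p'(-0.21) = 0.96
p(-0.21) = 3.01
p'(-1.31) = 4.10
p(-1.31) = -1.49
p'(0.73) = -3.60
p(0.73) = 0.70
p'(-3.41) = 22.61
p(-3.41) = -5.50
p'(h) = (h - 1)*(h + 1)*(3*sin(h) + 1) + (h - 1)*(h - 3*cos(h)) + (h + 1)*(h - 3*cos(h))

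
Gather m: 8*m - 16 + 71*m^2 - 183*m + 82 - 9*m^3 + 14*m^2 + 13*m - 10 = -9*m^3 + 85*m^2 - 162*m + 56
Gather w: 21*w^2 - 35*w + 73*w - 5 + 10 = 21*w^2 + 38*w + 5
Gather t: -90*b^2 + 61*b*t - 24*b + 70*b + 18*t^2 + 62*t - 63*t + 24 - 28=-90*b^2 + 46*b + 18*t^2 + t*(61*b - 1) - 4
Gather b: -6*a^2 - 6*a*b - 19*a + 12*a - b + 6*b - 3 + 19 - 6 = -6*a^2 - 7*a + b*(5 - 6*a) + 10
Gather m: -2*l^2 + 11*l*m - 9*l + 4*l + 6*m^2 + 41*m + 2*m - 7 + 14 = -2*l^2 - 5*l + 6*m^2 + m*(11*l + 43) + 7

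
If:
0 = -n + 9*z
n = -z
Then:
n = 0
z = 0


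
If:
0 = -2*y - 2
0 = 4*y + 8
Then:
No Solution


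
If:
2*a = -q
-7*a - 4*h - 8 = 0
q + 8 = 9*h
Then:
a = -104/55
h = 72/55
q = 208/55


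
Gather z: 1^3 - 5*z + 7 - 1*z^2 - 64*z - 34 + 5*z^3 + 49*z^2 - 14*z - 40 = 5*z^3 + 48*z^2 - 83*z - 66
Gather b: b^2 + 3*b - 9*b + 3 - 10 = b^2 - 6*b - 7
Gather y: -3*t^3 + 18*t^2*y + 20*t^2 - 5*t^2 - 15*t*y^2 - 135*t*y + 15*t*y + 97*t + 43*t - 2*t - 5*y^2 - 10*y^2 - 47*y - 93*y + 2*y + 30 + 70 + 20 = -3*t^3 + 15*t^2 + 138*t + y^2*(-15*t - 15) + y*(18*t^2 - 120*t - 138) + 120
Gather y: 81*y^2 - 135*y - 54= 81*y^2 - 135*y - 54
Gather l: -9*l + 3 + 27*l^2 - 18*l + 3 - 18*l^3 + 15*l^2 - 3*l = -18*l^3 + 42*l^2 - 30*l + 6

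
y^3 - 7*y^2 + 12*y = y*(y - 4)*(y - 3)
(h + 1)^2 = h^2 + 2*h + 1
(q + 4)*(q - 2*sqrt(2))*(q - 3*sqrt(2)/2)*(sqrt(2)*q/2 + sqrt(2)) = sqrt(2)*q^4/2 - 7*q^3/2 + 3*sqrt(2)*q^3 - 21*q^2 + 7*sqrt(2)*q^2 - 28*q + 18*sqrt(2)*q + 24*sqrt(2)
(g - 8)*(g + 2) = g^2 - 6*g - 16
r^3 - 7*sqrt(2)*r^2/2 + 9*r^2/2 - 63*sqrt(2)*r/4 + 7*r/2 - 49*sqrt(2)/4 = (r + 1)*(r + 7/2)*(r - 7*sqrt(2)/2)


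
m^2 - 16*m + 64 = (m - 8)^2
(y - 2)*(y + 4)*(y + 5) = y^3 + 7*y^2 + 2*y - 40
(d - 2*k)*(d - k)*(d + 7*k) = d^3 + 4*d^2*k - 19*d*k^2 + 14*k^3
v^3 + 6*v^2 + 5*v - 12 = (v - 1)*(v + 3)*(v + 4)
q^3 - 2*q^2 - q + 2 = (q - 2)*(q - 1)*(q + 1)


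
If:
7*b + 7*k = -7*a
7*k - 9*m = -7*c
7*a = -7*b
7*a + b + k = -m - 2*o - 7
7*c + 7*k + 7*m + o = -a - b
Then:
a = -31*o/96 - 7/6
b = 31*o/96 + 7/6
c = -9*o/112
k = 0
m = -o/16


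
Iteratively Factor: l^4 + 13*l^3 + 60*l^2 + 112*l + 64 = (l + 4)*(l^3 + 9*l^2 + 24*l + 16) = (l + 4)^2*(l^2 + 5*l + 4) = (l + 4)^3*(l + 1)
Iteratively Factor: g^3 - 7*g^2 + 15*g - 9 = (g - 3)*(g^2 - 4*g + 3) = (g - 3)*(g - 1)*(g - 3)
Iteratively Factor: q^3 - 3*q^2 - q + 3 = (q - 3)*(q^2 - 1) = (q - 3)*(q - 1)*(q + 1)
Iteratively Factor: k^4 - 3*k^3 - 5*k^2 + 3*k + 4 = (k + 1)*(k^3 - 4*k^2 - k + 4) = (k - 4)*(k + 1)*(k^2 - 1) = (k - 4)*(k - 1)*(k + 1)*(k + 1)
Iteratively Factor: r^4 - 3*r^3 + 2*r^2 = (r)*(r^3 - 3*r^2 + 2*r) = r*(r - 2)*(r^2 - r) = r^2*(r - 2)*(r - 1)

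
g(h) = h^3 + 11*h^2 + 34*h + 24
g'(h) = 3*h^2 + 22*h + 34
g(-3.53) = -2.94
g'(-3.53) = -6.28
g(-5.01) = 4.01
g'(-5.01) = -0.92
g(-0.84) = 2.61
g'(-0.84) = 17.64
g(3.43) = 310.39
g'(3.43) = 144.75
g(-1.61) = -6.40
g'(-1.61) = 6.36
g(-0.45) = 10.84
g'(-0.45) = 24.71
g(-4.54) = 2.79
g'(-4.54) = -4.05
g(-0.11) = 20.39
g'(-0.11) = 31.62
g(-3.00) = -6.00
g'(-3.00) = -5.00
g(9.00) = 1950.00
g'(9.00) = 475.00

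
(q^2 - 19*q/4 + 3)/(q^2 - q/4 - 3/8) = 2*(q - 4)/(2*q + 1)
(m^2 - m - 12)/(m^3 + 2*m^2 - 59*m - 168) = (m - 4)/(m^2 - m - 56)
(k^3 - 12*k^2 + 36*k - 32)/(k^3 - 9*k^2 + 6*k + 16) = (k - 2)/(k + 1)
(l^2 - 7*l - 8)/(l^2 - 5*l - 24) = (l + 1)/(l + 3)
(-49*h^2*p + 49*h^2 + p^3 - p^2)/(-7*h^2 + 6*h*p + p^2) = (-7*h*p + 7*h + p^2 - p)/(-h + p)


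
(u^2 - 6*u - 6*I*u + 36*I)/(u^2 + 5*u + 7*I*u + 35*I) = (u^2 - 6*u*(1 + I) + 36*I)/(u^2 + u*(5 + 7*I) + 35*I)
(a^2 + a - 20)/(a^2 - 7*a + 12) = (a + 5)/(a - 3)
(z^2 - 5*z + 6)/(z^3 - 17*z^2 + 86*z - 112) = (z - 3)/(z^2 - 15*z + 56)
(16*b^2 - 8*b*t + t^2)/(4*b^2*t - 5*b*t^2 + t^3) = (-4*b + t)/(t*(-b + t))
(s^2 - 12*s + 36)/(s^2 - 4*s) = (s^2 - 12*s + 36)/(s*(s - 4))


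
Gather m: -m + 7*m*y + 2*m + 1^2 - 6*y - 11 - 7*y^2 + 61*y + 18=m*(7*y + 1) - 7*y^2 + 55*y + 8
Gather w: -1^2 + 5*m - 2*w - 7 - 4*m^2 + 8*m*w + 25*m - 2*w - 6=-4*m^2 + 30*m + w*(8*m - 4) - 14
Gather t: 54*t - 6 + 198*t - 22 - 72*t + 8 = 180*t - 20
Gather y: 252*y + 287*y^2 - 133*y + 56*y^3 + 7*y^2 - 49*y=56*y^3 + 294*y^2 + 70*y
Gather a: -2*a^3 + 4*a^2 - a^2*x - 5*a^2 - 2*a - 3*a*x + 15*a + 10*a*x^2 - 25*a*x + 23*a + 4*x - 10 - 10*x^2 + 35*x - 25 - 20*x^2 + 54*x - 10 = -2*a^3 + a^2*(-x - 1) + a*(10*x^2 - 28*x + 36) - 30*x^2 + 93*x - 45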